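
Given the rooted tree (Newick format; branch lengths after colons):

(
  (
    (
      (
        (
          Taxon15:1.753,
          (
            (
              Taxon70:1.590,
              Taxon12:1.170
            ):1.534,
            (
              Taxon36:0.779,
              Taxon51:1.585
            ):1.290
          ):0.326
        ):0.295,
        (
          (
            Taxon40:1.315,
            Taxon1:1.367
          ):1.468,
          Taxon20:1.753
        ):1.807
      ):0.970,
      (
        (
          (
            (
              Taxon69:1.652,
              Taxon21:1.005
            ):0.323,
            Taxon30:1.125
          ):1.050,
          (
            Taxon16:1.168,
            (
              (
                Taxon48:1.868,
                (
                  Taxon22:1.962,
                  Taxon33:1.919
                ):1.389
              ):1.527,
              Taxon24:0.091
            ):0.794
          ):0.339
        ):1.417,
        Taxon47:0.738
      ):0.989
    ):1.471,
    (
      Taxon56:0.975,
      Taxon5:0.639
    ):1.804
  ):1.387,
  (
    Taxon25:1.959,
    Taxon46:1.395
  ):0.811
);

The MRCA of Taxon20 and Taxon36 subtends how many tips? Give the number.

8

The MRCA of Taxon20 and Taxon36 is the node subtending ((Taxon15,((Taxon70,Taxon12),(Taxon36,Taxon51))),((Taxon40,Taxon1),Taxon20)).
That clade contains 8 terminal taxa: Taxon1, Taxon12, Taxon15, Taxon20, Taxon36, Taxon40, Taxon51, Taxon70.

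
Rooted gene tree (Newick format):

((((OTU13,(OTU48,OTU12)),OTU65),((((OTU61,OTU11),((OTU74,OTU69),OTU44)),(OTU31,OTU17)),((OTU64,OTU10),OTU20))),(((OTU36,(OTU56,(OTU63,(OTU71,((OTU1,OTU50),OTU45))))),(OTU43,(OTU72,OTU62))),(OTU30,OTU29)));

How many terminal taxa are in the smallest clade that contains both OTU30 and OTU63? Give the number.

12

The MRCA of OTU30 and OTU63 is the node subtending (((OTU36,(OTU56,(OTU63,(OTU71,((OTU1,OTU50),OTU45))))),(OTU43,(OTU72,OTU62))),(OTU30,OTU29)).
That clade contains 12 terminal taxa: OTU1, OTU29, OTU30, OTU36, OTU43, OTU45, OTU50, OTU56, OTU62, OTU63, OTU71, OTU72.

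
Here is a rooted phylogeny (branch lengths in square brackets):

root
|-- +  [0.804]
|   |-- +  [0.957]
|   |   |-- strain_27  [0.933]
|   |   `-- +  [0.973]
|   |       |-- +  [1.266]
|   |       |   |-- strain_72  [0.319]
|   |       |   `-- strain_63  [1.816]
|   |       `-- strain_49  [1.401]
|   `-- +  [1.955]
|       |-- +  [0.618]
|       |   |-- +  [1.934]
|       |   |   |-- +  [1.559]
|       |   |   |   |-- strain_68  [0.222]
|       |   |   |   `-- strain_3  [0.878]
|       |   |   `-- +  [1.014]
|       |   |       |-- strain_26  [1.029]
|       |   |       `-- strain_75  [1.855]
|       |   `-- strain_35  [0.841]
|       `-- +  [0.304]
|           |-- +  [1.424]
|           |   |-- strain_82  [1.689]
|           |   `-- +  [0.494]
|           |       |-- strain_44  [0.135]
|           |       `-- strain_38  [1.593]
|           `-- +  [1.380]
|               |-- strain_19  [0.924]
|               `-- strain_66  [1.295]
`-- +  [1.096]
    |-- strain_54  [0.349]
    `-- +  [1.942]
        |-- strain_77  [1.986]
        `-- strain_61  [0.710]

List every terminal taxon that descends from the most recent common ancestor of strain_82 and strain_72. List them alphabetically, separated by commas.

Tracing strain_82: it sits inside (strain_82,(strain_44,strain_38)).
Tracing strain_72: it sits inside (strain_72,strain_63).
The smallest clade enclosing both is ((strain_27,((strain_72,strain_63),strain_49)),((((strain_68,strain_3),(strain_26,strain_75)),strain_35),((strain_82,(strain_44,strain_38)),(strain_19,strain_66)))); the answer is its 14 terminal taxa in alphabetical order.

strain_19, strain_26, strain_27, strain_3, strain_35, strain_38, strain_44, strain_49, strain_63, strain_66, strain_68, strain_72, strain_75, strain_82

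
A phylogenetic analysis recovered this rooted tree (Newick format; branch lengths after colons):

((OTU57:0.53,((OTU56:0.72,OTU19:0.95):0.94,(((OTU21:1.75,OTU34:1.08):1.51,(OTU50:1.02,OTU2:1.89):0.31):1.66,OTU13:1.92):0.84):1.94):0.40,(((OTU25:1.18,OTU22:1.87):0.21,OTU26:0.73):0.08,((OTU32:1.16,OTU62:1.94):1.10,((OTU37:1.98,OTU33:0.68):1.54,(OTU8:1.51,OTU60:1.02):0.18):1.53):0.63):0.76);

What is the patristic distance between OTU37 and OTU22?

7.84

The path runs OTU37 → … → MRCA → … → OTU22; the MRCA is the node subtending (((OTU25,OTU22),OTU26),((OTU32,OTU62),((OTU37,OTU33),(OTU8,OTU60)))).
Branch lengths along that path: 1.98 + 1.54 + 1.53 + 0.63 + 0.08 + 0.21 + 1.87 = 7.84.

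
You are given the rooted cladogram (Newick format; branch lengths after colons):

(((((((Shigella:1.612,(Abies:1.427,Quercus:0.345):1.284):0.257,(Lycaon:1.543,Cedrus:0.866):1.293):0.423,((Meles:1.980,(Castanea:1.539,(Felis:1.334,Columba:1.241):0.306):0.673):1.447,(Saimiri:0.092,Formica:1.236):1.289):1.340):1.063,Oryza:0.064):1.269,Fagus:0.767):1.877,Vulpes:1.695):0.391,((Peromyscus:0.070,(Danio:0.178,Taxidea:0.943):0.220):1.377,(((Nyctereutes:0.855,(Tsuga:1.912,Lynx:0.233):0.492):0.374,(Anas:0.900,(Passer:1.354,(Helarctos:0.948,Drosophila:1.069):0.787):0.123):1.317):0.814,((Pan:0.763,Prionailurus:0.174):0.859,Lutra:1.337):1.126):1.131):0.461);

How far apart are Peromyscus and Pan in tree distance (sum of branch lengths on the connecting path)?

5.326

The path runs Peromyscus → … → MRCA → … → Pan; the MRCA is the node subtending ((Peromyscus,(Danio,Taxidea)),(((Nyctereutes,(Tsuga,Lynx)),(Anas,(Passer,(Helarctos,Drosophila)))),((Pan,Prionailurus),Lutra))).
Branch lengths along that path: 0.070 + 1.377 + 1.131 + 1.126 + 0.859 + 0.763 = 5.326.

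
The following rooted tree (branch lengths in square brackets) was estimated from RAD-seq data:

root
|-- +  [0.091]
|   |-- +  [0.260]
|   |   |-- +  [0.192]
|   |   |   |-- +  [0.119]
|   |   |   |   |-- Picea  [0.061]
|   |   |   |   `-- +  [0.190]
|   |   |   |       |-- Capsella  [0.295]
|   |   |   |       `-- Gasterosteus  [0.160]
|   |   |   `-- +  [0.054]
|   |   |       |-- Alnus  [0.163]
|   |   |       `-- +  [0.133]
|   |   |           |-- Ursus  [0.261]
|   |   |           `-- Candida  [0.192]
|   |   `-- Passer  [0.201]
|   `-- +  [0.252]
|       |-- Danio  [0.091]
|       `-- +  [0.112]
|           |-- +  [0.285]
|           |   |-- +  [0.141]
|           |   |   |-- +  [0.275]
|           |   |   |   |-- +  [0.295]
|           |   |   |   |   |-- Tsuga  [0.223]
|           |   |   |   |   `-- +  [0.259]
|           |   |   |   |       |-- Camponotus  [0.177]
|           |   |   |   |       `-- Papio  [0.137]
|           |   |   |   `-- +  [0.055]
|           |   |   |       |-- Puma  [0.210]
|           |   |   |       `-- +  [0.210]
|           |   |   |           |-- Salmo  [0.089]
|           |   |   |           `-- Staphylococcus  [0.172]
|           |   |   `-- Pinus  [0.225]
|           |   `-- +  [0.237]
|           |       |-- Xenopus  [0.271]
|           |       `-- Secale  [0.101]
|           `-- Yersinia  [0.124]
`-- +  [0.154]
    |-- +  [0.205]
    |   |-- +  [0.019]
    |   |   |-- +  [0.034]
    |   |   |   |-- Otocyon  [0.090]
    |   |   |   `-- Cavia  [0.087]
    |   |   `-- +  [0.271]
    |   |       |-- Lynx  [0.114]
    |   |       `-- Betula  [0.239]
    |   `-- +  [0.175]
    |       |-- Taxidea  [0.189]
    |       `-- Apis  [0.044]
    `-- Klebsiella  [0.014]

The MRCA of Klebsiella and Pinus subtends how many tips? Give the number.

25

The MRCA of Klebsiella and Pinus is the root, so the clade is the entire tree.
That clade contains 25 terminal taxa: Alnus, Apis, Betula, Camponotus, Candida, Capsella, Cavia, Danio, Gasterosteus, Klebsiella, Lynx, Otocyon, Papio, Passer, Picea, Pinus, Puma, Salmo, Secale, Staphylococcus, Taxidea, Tsuga, Ursus, Xenopus, Yersinia.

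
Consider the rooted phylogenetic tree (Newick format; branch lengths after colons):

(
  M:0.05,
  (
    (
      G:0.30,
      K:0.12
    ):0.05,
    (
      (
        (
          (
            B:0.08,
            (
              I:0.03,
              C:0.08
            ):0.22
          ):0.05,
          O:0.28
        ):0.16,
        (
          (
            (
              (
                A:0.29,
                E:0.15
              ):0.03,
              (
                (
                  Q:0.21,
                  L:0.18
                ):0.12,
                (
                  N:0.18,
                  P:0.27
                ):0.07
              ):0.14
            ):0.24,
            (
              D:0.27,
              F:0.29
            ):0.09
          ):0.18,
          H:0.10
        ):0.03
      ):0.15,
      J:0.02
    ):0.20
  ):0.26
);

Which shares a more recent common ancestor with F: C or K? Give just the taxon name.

C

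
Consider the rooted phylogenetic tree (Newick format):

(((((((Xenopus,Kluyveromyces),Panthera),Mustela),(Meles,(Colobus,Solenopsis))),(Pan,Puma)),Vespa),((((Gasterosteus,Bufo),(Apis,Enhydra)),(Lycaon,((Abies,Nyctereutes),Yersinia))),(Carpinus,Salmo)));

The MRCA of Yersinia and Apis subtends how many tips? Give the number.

The MRCA of Yersinia and Apis is the node subtending (((Gasterosteus,Bufo),(Apis,Enhydra)),(Lycaon,((Abies,Nyctereutes),Yersinia))).
That clade contains 8 terminal taxa: Abies, Apis, Bufo, Enhydra, Gasterosteus, Lycaon, Nyctereutes, Yersinia.

8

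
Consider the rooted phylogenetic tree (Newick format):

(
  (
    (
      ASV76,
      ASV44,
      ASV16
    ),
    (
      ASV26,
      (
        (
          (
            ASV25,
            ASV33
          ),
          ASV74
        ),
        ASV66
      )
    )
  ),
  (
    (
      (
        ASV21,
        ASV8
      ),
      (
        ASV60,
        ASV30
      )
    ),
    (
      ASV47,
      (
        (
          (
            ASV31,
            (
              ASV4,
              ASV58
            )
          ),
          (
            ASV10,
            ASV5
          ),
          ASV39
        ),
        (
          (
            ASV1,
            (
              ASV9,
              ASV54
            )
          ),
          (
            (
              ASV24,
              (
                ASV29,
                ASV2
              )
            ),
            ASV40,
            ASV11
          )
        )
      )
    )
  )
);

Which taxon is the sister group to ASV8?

ASV8 attaches to the tree at the node subtending (ASV21,ASV8).
The other lineage descending from that same node — the sister group — is the single tip ASV21.

ASV21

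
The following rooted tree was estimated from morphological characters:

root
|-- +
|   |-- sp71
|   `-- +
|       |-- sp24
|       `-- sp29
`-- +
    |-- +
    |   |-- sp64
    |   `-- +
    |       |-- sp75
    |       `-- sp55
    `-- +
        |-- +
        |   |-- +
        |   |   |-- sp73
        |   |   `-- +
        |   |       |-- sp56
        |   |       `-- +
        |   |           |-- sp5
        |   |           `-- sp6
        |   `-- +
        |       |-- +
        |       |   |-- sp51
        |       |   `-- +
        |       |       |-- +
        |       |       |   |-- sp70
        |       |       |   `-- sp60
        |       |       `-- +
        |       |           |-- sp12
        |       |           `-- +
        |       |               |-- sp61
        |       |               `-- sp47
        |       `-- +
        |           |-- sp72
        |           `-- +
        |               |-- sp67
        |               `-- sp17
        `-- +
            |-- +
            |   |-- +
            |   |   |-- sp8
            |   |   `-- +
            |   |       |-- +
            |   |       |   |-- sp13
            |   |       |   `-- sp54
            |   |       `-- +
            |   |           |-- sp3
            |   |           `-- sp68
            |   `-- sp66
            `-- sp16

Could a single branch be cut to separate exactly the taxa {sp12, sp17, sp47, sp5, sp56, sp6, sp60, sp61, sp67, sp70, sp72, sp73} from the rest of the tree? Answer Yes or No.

No

The MRCA of the listed taxa subtends ((sp73,(sp56,(sp5,sp6))),((sp51,((sp70,sp60),(sp12,(sp61,sp47)))),(sp72,(sp67,sp17)))).
That clade also contains sp51, which is not in the proposed group, so the group is not monophyletic.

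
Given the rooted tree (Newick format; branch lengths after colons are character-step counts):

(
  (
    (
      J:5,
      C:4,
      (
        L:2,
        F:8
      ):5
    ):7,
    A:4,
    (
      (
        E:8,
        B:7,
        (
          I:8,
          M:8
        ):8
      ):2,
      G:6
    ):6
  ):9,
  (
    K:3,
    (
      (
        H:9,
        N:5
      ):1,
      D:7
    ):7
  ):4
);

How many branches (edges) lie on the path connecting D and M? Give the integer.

The MRCA of D and M is the root of the tree.
From D up to that node: 3 branches. From M up to the same node: 5 branches. Total: 3 + 5 = 8.

8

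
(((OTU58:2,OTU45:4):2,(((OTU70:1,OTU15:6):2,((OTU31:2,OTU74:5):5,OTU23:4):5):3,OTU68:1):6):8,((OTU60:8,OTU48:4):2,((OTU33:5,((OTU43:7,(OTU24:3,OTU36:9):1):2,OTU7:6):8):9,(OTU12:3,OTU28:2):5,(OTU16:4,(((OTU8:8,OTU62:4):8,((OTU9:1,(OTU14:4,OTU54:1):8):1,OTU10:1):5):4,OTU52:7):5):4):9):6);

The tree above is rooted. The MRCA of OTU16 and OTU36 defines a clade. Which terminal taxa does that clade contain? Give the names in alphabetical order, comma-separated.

OTU10, OTU12, OTU14, OTU16, OTU24, OTU28, OTU33, OTU36, OTU43, OTU52, OTU54, OTU62, OTU7, OTU8, OTU9

Tracing OTU16: it sits inside (OTU16,(((OTU8,OTU62),((OTU9,(OTU14,OTU54)),OTU10)),OTU52)).
Tracing OTU36: it sits inside (OTU24,OTU36).
The smallest clade enclosing both is ((OTU33,((OTU43,(OTU24,OTU36)),OTU7)),(OTU12,OTU28),(OTU16,(((OTU8,OTU62),((OTU9,(OTU14,OTU54)),OTU10)),OTU52))); the answer is its 15 terminal taxa in alphabetical order.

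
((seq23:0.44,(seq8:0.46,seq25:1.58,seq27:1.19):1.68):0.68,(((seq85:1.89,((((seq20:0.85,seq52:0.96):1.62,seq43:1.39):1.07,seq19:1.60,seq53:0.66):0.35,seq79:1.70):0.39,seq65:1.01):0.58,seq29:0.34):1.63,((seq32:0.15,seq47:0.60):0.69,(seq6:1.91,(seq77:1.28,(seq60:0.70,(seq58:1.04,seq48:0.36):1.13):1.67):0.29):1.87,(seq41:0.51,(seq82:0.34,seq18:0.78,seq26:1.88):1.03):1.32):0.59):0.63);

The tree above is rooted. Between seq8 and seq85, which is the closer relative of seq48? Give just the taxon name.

The MRCA of seq48 and seq85 subtends (((seq85,((((seq20,seq52),seq43),seq19,seq53),seq79),seq65),seq29),((seq32,seq47),(seq6,(seq77,(seq60,(seq58,seq48)))),(seq41,(seq82,seq18,seq26)))) (20 taxa).
The MRCA of seq48 and seq8 is the root, subtending the entire tree (24 taxa).
The first is nested inside the second, so seq48 shares a more recent common ancestor with seq85.

seq85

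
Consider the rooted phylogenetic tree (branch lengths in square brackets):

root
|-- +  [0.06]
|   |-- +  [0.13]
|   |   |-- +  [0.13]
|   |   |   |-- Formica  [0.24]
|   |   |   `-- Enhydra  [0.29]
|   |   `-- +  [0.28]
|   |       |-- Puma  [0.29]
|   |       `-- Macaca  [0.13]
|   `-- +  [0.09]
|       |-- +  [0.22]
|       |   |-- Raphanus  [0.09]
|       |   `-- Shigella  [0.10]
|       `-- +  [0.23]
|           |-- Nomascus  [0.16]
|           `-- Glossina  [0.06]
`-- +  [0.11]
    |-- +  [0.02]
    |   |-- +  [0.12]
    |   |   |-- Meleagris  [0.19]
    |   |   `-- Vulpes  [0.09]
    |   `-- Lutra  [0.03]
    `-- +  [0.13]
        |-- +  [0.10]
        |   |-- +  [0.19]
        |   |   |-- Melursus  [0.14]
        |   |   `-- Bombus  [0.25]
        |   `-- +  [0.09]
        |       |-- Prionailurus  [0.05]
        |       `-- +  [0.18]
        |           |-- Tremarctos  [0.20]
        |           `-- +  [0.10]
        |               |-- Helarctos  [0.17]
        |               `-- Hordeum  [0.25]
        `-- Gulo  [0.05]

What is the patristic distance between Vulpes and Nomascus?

The path runs Vulpes → … → MRCA → … → Nomascus; the MRCA is the root of the tree.
Branch lengths along that path: 0.09 + 0.12 + 0.02 + 0.11 + 0.06 + 0.09 + 0.23 + 0.16 = 0.88.

0.88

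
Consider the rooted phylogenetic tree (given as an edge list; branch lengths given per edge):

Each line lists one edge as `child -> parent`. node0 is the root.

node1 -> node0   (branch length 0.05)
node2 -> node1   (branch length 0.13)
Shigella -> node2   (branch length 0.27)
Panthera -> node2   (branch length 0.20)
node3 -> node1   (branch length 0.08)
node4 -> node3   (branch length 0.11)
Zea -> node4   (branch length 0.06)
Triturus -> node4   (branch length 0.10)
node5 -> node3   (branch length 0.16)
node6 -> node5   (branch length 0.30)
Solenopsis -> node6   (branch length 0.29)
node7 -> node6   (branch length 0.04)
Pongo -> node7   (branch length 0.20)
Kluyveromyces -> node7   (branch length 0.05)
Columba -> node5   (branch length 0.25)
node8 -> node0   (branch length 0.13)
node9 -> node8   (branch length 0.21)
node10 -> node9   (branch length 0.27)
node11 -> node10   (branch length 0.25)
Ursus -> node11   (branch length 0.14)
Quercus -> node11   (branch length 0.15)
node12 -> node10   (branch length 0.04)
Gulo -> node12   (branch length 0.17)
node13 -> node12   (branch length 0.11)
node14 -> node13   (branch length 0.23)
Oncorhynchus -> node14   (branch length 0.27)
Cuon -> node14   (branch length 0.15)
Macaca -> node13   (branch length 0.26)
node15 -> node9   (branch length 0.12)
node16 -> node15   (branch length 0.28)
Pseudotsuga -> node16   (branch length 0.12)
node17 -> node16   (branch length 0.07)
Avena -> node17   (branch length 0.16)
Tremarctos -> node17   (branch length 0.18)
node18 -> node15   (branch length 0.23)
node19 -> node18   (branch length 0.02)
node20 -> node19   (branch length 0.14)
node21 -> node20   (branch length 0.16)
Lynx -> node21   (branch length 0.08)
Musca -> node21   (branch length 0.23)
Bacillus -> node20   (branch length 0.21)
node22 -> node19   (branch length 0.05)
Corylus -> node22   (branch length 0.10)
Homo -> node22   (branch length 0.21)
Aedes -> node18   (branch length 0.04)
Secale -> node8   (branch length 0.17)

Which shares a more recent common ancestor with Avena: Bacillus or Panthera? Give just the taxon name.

Bacillus

The MRCA of Avena and Bacillus subtends ((Pseudotsuga,(Avena,Tremarctos)),((((Lynx,Musca),Bacillus),(Corylus,Homo)),Aedes)) (9 taxa).
The MRCA of Avena and Panthera is the root, subtending the entire tree (24 taxa).
The first is nested inside the second, so Avena shares a more recent common ancestor with Bacillus.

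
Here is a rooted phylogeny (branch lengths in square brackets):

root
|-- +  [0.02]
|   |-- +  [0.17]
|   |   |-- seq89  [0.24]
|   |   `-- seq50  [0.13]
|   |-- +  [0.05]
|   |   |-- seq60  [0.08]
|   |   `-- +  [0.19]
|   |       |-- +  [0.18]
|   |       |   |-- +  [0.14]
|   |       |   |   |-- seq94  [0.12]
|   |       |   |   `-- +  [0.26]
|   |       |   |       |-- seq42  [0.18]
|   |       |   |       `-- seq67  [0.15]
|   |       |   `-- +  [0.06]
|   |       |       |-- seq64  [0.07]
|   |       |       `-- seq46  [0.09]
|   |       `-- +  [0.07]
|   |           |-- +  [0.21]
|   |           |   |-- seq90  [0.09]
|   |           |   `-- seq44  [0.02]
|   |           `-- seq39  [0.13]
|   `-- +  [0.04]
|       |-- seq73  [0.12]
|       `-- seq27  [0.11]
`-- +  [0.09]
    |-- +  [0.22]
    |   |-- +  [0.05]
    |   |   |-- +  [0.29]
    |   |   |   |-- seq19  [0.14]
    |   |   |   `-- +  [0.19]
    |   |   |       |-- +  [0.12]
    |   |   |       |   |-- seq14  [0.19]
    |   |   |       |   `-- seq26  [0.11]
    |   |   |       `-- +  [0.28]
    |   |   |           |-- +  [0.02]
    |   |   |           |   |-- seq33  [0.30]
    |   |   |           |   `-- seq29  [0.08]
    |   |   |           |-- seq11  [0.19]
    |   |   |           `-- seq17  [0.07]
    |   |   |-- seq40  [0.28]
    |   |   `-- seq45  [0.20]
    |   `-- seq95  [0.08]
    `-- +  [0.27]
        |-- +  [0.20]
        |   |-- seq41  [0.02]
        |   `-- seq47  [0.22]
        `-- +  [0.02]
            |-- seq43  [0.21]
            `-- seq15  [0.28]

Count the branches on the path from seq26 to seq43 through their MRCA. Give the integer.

9

The MRCA of seq26 and seq43 is the node subtending ((((seq19,((seq14,seq26),((seq33,seq29),seq11,seq17))),seq40,seq45),seq95),((seq41,seq47),(seq43,seq15))).
From seq26 up to that node: 6 branches. From seq43 up to the same node: 3 branches. Total: 6 + 3 = 9.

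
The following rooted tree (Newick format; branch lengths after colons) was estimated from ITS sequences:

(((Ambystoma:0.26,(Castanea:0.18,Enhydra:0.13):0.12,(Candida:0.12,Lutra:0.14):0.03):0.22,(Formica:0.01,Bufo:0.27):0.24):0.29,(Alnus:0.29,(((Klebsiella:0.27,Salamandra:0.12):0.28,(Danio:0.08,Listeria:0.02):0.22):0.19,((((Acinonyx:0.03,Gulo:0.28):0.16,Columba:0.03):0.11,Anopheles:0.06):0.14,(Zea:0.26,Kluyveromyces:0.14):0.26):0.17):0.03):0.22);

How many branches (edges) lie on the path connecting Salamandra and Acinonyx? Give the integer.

8

The MRCA of Salamandra and Acinonyx is the node subtending (((Klebsiella,Salamandra),(Danio,Listeria)),((((Acinonyx,Gulo),Columba),Anopheles),(Zea,Kluyveromyces))).
From Salamandra up to that node: 3 branches. From Acinonyx up to the same node: 5 branches. Total: 3 + 5 = 8.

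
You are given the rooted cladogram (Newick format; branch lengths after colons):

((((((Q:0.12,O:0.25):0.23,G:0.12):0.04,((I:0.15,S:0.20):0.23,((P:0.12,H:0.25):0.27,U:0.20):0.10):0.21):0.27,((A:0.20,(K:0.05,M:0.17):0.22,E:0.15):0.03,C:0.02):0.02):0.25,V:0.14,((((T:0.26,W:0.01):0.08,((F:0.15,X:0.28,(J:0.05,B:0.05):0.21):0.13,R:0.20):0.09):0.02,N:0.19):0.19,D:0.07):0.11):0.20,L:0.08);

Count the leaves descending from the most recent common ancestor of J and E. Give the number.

The MRCA of J and E is the node subtending (((((Q,O),G),((I,S),((P,H),U))),((A,(K,M),E),C)),V,((((T,W),((F,X,(J,B)),R)),N),D)).
That clade contains 23 terminal taxa: A, B, C, D, E, F, G, H, I, J, K, M, N, O, P, Q, R, S, T, U, V, W, X.

23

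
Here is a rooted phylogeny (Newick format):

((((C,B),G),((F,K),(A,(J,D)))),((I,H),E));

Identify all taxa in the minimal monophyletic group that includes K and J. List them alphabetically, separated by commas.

Tracing K: it sits inside (F,K).
Tracing J: it sits inside (J,D).
The smallest clade enclosing both is ((F,K),(A,(J,D))); the answer is its 5 terminal taxa in alphabetical order.

A, D, F, J, K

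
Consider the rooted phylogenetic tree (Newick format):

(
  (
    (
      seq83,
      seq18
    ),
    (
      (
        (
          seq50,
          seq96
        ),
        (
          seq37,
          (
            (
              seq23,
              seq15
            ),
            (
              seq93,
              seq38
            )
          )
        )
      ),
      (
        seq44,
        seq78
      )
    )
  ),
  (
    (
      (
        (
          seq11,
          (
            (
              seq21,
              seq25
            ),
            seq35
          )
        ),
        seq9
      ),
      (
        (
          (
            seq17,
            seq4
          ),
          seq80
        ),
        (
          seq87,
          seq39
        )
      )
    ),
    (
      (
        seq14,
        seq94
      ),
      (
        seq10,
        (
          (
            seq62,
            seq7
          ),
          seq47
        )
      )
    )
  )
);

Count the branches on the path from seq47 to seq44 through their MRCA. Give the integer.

The MRCA of seq47 and seq44 is the root of the tree.
From seq47 up to that node: 5 branches. From seq44 up to the same node: 4 branches. Total: 5 + 4 = 9.

9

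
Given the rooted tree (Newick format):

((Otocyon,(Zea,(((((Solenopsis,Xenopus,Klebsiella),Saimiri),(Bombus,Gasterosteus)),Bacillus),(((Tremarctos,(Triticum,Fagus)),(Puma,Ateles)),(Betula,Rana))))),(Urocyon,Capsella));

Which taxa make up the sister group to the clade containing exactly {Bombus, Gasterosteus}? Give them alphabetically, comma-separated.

The clade containing exactly {Bombus, Gasterosteus} attaches to the tree at the node subtending (((Solenopsis,Xenopus,Klebsiella),Saimiri),(Bombus,Gasterosteus)).
The other lineage descending from that same node — the sister group — is ((Solenopsis,Xenopus,Klebsiella),Saimiri); its 4 tips in alphabetical order are the answer.

Klebsiella, Saimiri, Solenopsis, Xenopus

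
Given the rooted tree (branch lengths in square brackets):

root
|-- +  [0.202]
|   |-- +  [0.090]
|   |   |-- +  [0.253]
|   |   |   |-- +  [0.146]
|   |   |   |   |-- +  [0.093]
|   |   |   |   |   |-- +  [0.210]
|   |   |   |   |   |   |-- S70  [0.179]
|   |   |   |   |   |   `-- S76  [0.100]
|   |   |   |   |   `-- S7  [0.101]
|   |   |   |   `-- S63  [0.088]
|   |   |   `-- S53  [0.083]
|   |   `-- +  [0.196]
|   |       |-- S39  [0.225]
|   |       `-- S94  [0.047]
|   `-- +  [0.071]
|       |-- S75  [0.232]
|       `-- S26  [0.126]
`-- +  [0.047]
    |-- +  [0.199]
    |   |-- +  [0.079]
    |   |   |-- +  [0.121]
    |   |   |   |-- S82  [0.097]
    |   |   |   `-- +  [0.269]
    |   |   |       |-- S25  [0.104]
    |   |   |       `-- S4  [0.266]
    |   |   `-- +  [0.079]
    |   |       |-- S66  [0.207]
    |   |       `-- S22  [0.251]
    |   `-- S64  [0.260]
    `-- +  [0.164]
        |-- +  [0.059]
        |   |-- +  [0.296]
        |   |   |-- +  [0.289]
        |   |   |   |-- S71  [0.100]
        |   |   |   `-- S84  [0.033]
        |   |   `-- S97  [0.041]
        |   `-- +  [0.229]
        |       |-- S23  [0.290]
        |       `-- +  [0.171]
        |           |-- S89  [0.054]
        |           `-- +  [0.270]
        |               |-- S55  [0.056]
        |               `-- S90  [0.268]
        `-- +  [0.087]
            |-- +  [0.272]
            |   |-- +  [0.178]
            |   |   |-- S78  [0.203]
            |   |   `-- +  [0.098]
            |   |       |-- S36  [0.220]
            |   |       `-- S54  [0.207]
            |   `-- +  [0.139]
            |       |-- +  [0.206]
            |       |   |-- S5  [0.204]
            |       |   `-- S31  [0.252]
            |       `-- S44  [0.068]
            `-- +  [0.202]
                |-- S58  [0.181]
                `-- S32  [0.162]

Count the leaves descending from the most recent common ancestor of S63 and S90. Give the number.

The MRCA of S63 and S90 is the root, so the clade is the entire tree.
That clade contains 30 terminal taxa: S22, S23, S25, S26, S31, S32, S36, S39, S4, S44, S5, S53, S54, S55, S58, S63, S64, S66, S7, S70, S71, S75, S76, S78, S82, S84, S89, S90, S94, S97.

30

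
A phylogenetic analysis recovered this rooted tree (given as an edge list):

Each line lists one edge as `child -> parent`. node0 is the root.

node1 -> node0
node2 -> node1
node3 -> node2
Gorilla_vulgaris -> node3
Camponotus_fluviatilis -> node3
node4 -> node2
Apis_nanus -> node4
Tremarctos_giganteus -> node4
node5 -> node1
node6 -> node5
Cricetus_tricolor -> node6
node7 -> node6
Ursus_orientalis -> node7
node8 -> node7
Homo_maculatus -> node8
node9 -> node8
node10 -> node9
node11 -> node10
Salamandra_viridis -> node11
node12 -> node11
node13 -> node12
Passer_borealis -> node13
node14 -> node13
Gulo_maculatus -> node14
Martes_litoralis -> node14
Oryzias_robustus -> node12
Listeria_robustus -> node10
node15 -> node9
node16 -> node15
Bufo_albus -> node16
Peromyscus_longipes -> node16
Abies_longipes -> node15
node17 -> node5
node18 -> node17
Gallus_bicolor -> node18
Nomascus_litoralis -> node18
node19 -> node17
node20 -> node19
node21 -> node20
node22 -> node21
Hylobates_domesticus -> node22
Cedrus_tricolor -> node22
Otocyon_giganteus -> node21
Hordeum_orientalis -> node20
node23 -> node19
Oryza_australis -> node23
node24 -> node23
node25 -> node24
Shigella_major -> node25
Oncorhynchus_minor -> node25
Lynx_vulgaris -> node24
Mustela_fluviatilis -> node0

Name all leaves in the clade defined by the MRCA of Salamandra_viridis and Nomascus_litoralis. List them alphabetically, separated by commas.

Tracing Salamandra_viridis: it sits inside (Salamandra_viridis,((Passer_borealis,(Gulo_maculatus,Martes_litoralis)),Oryzias_robustus)).
Tracing Nomascus_litoralis: it sits inside (Gallus_bicolor,Nomascus_litoralis).
The smallest clade enclosing both is ((Cricetus_tricolor,(Ursus_orientalis,(Homo_maculatus,(((Salamandra_viridis,((Passer_borealis,(Gulo_maculatus,Martes_litoralis)),Oryzias_robustus)),Listeria_robustus),((Bufo_albus,Peromyscus_longipes),Abies_longipes))))),((Gallus_bicolor,Nomascus_litoralis),((((Hylobates_domesticus,Cedrus_tricolor),Otocyon_giganteus),Hordeum_orientalis),(Oryza_australis,((Shigella_major,Oncorhynchus_minor),Lynx_vulgaris))))); the answer is its 22 terminal taxa in alphabetical order.

Abies_longipes, Bufo_albus, Cedrus_tricolor, Cricetus_tricolor, Gallus_bicolor, Gulo_maculatus, Homo_maculatus, Hordeum_orientalis, Hylobates_domesticus, Listeria_robustus, Lynx_vulgaris, Martes_litoralis, Nomascus_litoralis, Oncorhynchus_minor, Oryza_australis, Oryzias_robustus, Otocyon_giganteus, Passer_borealis, Peromyscus_longipes, Salamandra_viridis, Shigella_major, Ursus_orientalis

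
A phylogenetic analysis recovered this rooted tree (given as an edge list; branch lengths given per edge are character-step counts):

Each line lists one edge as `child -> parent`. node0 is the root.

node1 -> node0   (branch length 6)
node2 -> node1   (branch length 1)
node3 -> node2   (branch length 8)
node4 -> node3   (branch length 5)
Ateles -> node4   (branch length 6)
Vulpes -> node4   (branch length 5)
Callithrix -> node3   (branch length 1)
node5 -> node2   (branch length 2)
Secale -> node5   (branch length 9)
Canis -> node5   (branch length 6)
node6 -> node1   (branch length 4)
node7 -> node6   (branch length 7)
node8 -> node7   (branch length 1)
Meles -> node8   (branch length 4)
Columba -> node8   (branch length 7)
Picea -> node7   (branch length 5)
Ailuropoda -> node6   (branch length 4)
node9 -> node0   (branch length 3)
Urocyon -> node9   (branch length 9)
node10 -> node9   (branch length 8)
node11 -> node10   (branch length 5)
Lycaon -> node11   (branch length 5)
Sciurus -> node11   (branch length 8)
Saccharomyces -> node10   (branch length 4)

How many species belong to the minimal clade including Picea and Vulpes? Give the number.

9

The MRCA of Picea and Vulpes is the node subtending ((((Ateles,Vulpes),Callithrix),(Secale,Canis)),(((Meles,Columba),Picea),Ailuropoda)).
That clade contains 9 terminal taxa: Ailuropoda, Ateles, Callithrix, Canis, Columba, Meles, Picea, Secale, Vulpes.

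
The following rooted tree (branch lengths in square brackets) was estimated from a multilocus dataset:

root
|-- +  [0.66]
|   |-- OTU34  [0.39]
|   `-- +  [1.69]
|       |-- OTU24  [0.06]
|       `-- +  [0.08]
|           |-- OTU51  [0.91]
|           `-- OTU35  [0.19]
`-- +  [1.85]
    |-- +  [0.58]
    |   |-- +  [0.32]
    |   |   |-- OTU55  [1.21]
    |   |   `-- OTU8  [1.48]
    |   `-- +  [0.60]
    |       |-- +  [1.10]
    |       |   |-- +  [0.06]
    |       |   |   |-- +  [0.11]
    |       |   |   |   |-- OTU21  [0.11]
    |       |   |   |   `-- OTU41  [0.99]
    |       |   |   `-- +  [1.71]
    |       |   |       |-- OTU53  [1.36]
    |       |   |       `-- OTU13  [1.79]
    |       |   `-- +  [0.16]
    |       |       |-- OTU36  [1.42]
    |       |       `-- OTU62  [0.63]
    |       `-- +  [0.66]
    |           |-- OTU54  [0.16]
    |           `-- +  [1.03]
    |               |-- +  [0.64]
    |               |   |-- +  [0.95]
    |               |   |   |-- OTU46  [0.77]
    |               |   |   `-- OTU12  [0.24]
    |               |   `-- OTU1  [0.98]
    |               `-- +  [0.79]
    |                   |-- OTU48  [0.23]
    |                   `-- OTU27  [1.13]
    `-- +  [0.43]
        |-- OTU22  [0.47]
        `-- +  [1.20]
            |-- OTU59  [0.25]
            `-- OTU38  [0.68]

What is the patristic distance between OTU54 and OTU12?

The path runs OTU54 → … → MRCA → … → OTU12; the MRCA is the node subtending (OTU54,(((OTU46,OTU12),OTU1),(OTU48,OTU27))).
Branch lengths along that path: 0.16 + 1.03 + 0.64 + 0.95 + 0.24 = 3.02.

3.02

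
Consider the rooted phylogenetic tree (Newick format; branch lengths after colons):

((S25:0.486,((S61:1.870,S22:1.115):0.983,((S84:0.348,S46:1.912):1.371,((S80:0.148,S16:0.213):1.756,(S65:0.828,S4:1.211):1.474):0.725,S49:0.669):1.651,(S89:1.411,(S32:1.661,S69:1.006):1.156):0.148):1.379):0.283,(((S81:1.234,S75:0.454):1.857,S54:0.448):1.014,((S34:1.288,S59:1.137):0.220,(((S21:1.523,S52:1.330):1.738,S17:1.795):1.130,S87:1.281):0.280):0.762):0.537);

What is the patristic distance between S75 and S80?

9.804

The path runs S75 → … → MRCA → … → S80; the MRCA is the root of the tree.
Branch lengths along that path: 0.454 + 1.857 + 1.014 + 0.537 + 0.283 + 1.379 + 1.651 + 0.725 + 1.756 + 0.148 = 9.804.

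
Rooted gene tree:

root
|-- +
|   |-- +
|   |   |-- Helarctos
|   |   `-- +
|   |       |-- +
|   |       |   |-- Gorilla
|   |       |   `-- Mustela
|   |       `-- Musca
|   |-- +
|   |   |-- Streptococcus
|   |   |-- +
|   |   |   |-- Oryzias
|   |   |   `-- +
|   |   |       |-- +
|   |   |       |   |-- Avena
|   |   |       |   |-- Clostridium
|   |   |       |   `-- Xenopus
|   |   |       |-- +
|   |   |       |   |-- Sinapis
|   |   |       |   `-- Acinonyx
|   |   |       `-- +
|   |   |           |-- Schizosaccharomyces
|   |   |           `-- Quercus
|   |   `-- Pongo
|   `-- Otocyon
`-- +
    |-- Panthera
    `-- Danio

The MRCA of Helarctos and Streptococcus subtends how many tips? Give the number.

15

The MRCA of Helarctos and Streptococcus is the node subtending ((Helarctos,((Gorilla,Mustela),Musca)),(Streptococcus,(Oryzias,((Avena,Clostridium,Xenopus),(Sinapis,Acinonyx),(Schizosaccharomyces,Quercus))),Pongo),Otocyon).
That clade contains 15 terminal taxa: Acinonyx, Avena, Clostridium, Gorilla, Helarctos, Musca, Mustela, Oryzias, Otocyon, Pongo, Quercus, Schizosaccharomyces, Sinapis, Streptococcus, Xenopus.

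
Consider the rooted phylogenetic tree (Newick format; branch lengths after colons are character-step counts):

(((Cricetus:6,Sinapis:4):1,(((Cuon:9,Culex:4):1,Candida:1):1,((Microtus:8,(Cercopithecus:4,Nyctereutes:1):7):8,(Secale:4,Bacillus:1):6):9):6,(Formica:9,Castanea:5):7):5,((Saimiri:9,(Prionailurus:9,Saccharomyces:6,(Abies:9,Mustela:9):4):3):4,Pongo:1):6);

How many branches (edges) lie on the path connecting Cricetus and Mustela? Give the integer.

The MRCA of Cricetus and Mustela is the root of the tree.
From Cricetus up to that node: 3 branches. From Mustela up to the same node: 5 branches. Total: 3 + 5 = 8.

8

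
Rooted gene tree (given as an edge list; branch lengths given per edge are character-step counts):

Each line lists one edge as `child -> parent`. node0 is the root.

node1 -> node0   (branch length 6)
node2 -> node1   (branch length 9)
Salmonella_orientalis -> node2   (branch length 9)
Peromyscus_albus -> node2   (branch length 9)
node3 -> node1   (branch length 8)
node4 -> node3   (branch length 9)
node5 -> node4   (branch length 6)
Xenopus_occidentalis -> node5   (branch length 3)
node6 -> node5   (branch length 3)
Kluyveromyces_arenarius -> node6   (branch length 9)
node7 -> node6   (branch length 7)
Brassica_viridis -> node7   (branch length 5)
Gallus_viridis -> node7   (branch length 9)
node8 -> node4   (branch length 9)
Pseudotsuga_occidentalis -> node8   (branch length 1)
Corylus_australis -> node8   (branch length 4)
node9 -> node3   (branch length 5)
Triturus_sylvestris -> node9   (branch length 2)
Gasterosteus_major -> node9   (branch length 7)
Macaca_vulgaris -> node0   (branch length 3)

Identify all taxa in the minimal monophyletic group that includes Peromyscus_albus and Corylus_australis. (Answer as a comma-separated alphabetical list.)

Brassica_viridis, Corylus_australis, Gallus_viridis, Gasterosteus_major, Kluyveromyces_arenarius, Peromyscus_albus, Pseudotsuga_occidentalis, Salmonella_orientalis, Triturus_sylvestris, Xenopus_occidentalis

Tracing Peromyscus_albus: it sits inside (Salmonella_orientalis,Peromyscus_albus).
Tracing Corylus_australis: it sits inside (Pseudotsuga_occidentalis,Corylus_australis).
The smallest clade enclosing both is ((Salmonella_orientalis,Peromyscus_albus),(((Xenopus_occidentalis,(Kluyveromyces_arenarius,(Brassica_viridis,Gallus_viridis))),(Pseudotsuga_occidentalis,Corylus_australis)),(Triturus_sylvestris,Gasterosteus_major))); the answer is its 10 terminal taxa in alphabetical order.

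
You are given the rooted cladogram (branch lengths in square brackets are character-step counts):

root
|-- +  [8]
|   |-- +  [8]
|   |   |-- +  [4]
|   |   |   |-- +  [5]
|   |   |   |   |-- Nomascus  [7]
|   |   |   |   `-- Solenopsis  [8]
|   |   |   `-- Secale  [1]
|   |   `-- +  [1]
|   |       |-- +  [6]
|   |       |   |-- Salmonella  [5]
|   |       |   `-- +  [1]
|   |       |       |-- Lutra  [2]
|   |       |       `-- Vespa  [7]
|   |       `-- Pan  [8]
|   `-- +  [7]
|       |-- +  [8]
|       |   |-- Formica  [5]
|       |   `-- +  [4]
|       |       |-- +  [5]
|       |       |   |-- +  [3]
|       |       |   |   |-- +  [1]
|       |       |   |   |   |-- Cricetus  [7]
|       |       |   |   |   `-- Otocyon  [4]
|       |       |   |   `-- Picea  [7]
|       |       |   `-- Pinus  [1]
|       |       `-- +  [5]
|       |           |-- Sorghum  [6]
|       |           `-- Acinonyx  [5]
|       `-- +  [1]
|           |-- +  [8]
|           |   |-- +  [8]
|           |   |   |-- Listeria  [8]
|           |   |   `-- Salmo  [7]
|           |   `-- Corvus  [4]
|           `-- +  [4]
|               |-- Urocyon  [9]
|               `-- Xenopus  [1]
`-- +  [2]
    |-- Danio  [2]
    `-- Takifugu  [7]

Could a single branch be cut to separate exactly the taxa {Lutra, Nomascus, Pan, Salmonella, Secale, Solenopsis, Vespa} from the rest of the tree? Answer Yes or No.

The most recent common ancestor of these taxa subtends (((Nomascus,Solenopsis),Secale),((Salmonella,(Lutra,Vespa)),Pan)).
That clade has exactly 7 tips — every listed taxon and nothing else — so the group is monophyletic.

Yes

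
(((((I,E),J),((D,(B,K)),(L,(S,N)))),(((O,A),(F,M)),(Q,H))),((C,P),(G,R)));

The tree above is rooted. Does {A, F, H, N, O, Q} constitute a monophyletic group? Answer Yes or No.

The MRCA of the listed taxa subtends ((((I,E),J),((D,(B,K)),(L,(S,N)))),(((O,A),(F,M)),(Q,H))).
That clade also contains B, D, E, I, J, K, L, M, S, which are not in the proposed group, so the group is not monophyletic.

No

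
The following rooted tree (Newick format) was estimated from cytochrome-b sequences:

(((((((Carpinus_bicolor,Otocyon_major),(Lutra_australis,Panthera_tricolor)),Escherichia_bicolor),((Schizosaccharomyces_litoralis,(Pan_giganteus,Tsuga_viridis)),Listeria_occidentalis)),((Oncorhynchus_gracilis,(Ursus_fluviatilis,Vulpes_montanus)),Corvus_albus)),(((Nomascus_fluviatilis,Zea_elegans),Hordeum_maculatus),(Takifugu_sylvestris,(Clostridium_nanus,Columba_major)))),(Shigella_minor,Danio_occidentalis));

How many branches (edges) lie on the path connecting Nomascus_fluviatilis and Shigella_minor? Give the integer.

7

The MRCA of Nomascus_fluviatilis and Shigella_minor is the root of the tree.
From Nomascus_fluviatilis up to that node: 5 branches. From Shigella_minor up to the same node: 2 branches. Total: 5 + 2 = 7.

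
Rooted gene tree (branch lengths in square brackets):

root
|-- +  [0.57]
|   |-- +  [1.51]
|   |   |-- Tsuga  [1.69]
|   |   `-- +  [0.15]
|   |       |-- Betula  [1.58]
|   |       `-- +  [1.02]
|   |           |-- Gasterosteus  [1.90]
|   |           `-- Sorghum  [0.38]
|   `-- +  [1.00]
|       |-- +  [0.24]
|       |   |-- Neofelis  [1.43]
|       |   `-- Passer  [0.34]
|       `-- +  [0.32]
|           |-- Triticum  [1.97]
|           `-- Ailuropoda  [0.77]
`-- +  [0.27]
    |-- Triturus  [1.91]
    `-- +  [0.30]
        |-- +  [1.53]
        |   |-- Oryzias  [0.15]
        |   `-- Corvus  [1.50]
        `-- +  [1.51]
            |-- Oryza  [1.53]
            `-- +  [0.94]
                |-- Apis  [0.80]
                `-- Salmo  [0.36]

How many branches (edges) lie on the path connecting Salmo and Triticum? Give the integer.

The MRCA of Salmo and Triticum is the root of the tree.
From Salmo up to that node: 5 branches. From Triticum up to the same node: 4 branches. Total: 5 + 4 = 9.

9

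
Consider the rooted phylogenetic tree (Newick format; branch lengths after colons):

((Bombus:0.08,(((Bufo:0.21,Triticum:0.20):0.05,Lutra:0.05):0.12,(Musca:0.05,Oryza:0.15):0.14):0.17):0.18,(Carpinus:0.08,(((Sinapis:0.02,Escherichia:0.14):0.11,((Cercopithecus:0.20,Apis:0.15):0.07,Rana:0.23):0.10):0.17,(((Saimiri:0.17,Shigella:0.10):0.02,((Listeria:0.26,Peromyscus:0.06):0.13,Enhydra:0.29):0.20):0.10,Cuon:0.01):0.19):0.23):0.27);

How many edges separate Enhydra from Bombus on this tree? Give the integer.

The MRCA of Enhydra and Bombus is the root of the tree.
From Enhydra up to that node: 6 branches. From Bombus up to the same node: 2 branches. Total: 6 + 2 = 8.

8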